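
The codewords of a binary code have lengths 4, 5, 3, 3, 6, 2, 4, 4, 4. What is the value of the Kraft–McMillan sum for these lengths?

With common denominator 2^6 = 64: Σ 2^(−ℓᵢ) = 4/64 + 2/64 + 8/64 + 8/64 + 1/64 + 16/64 + 4/64 + 4/64 + 4/64 = 51/64 = 0.796875.

0.796875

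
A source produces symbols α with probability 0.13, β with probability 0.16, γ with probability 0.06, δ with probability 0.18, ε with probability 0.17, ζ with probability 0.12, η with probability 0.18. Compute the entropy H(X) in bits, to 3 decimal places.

2.741 bits

H = −Σ pᵢ log₂ pᵢ.
−0.13·log₂(0.13) = 0.3826
−0.16·log₂(0.16) = 0.4230
−0.06·log₂(0.06) = 0.2435
−0.18·log₂(0.18) = 0.4453
−0.17·log₂(0.17) = 0.4346
−0.12·log₂(0.12) = 0.3671
−0.18·log₂(0.18) = 0.4453
Sum ≈ 2.7415 → 2.741 bits.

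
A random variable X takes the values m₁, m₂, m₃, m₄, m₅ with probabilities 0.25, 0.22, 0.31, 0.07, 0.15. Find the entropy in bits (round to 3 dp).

H = −Σ pᵢ log₂ pᵢ.
−0.25·log₂(0.25) = 0.5000
−0.22·log₂(0.22) = 0.4806
−0.31·log₂(0.31) = 0.5238
−0.07·log₂(0.07) = 0.2686
−0.15·log₂(0.15) = 0.4105
Sum ≈ 2.1835 → 2.183 bits.

2.183 bits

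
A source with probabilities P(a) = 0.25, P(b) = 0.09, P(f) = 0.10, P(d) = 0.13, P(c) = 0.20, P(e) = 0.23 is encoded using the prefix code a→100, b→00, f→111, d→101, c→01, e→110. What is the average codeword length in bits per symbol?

L̄ = Σ pᵢ·ℓᵢ = 0.25·3 + 0.09·2 + 0.10·3 + 0.13·3 + 0.20·2 + 0.23·3 = 2.71 bits/symbol.

2.71 bits/symbol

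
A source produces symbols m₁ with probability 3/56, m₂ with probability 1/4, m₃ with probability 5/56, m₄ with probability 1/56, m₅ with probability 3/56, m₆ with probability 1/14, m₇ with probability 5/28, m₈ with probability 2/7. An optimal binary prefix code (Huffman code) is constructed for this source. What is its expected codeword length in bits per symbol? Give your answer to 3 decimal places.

Repeatedly combine the two least-probable nodes; the expected code length is the sum of the merged weights.
merge 1/56 + 3/56 → 1/14
merge 3/56 + 1/14 → 1/8
merge 1/14 + 5/56 → 9/56
merge 1/8 + 9/56 → 2/7
merge 5/28 + 1/4 → 3/7
merge 2/7 + 2/7 → 4/7
merge 3/7 + 4/7 → 1
L = 1/14 + 1/8 + 9/56 + 2/7 + 3/7 + 4/7 + 1 = 37/14 ≈ 2.643 bits/symbol.

2.643 bits/symbol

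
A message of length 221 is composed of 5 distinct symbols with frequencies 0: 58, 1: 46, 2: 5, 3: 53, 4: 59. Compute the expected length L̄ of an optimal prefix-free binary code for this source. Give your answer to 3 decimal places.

Probabilities are the counts divided by 221.
Repeatedly combine the two least-probable nodes; the expected code length is the sum of the merged weights.
merge 5/221 + 46/221 → 3/13
merge 3/13 + 53/221 → 8/17
merge 58/221 + 59/221 → 9/17
merge 8/17 + 9/17 → 1
L = 3/13 + 8/17 + 9/17 + 1 = 29/13 ≈ 2.231 bits/symbol.

2.231 bits/symbol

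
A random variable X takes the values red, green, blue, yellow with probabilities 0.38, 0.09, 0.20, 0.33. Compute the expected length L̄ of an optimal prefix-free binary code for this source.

Repeatedly combine the two least-probable nodes; the expected code length is the sum of the merged weights.
merge 9/100 + 1/5 → 29/100
merge 29/100 + 33/100 → 31/50
merge 19/50 + 31/50 → 1
L = 29/100 + 31/50 + 1 = 191/100 = 1.91 bits/symbol.

1.91 bits/symbol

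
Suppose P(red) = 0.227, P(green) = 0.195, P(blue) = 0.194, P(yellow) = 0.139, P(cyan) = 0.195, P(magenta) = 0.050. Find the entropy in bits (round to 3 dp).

H = −Σ pᵢ log₂ pᵢ.
−0.227·log₂(0.227) = 0.4856
−0.195·log₂(0.195) = 0.4599
−0.194·log₂(0.194) = 0.4590
−0.139·log₂(0.139) = 0.3957
−0.195·log₂(0.195) = 0.4599
−0.050·log₂(0.050) = 0.2161
Sum ≈ 2.4762 → 2.476 bits.

2.476 bits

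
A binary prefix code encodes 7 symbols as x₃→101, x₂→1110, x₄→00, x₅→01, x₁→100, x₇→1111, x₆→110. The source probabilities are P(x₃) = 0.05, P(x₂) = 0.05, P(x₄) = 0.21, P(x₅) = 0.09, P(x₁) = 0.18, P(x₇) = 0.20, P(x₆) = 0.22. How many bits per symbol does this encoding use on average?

L̄ = Σ pᵢ·ℓᵢ = 0.05·3 + 0.05·4 + 0.21·2 + 0.09·2 + 0.18·3 + 0.20·4 + 0.22·3 = 2.95 bits/symbol.

2.95 bits/symbol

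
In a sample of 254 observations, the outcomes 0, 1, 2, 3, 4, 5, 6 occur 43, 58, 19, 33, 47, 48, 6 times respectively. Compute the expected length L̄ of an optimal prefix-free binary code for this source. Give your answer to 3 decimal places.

Probabilities are the counts divided by 254.
Repeatedly combine the two least-probable nodes; the expected code length is the sum of the merged weights.
merge 3/127 + 19/254 → 25/254
merge 25/254 + 33/254 → 29/127
merge 43/254 + 47/254 → 45/127
merge 24/127 + 29/127 → 53/127
merge 29/127 + 45/127 → 74/127
merge 53/127 + 74/127 → 1
L = 25/254 + 29/127 + 45/127 + 53/127 + 74/127 + 1 = 681/254 ≈ 2.681 bits/symbol.

2.681 bits/symbol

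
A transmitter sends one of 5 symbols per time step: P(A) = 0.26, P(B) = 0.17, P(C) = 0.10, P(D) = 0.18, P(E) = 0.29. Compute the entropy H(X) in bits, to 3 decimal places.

H = −Σ pᵢ log₂ pᵢ.
−0.26·log₂(0.26) = 0.5053
−0.17·log₂(0.17) = 0.4346
−0.10·log₂(0.10) = 0.3322
−0.18·log₂(0.18) = 0.4453
−0.29·log₂(0.29) = 0.5179
Sum ≈ 2.2353 → 2.235 bits.

2.235 bits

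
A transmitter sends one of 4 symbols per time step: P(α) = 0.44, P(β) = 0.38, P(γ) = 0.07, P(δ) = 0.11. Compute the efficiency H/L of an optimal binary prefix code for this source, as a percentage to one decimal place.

96.0%

Entropy H = −Σ p log₂ p ≈ 1.6704 bits.
Huffman merges: 7/100+11/100→9/50; 9/50+19/50→14/25; 11/25+14/25→1. L = 87/50 ≈ 1.7400.
Efficiency = H/L = 1.6704/1.7400 = 96.0%.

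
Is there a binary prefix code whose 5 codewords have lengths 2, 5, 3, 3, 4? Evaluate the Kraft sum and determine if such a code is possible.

0.59375; yes

With common denominator 2^5 = 32: Σ 2^(−ℓᵢ) = 8/32 + 1/32 + 4/32 + 4/32 + 2/32 = 19/32 = 0.59375.
Kraft's inequality requires Σ ≤ 1; here Σ = 0.59375 ≤ 1, so such a prefix code exists.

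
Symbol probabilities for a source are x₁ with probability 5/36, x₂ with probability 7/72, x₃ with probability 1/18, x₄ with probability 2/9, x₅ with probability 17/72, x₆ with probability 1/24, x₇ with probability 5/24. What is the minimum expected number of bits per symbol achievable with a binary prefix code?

2.625 bits/symbol

Repeatedly combine the two least-probable nodes; the expected code length is the sum of the merged weights.
merge 1/24 + 1/18 → 7/72
merge 7/72 + 7/72 → 7/36
merge 5/36 + 7/36 → 1/3
merge 5/24 + 2/9 → 31/72
merge 17/72 + 1/3 → 41/72
merge 31/72 + 41/72 → 1
L = 7/72 + 7/36 + 1/3 + 31/72 + 41/72 + 1 = 21/8 = 2.625 bits/symbol.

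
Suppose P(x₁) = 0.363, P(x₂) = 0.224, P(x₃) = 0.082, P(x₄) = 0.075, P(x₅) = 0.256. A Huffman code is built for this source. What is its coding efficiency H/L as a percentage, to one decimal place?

97.1%

Entropy H = −Σ p log₂ p ≈ 2.0936 bits.
Huffman merges: 3/40+41/500→157/1000; 157/1000+28/125→381/1000; 32/125+363/1000→619/1000; 381/1000+619/1000→1. L = 2157/1000 ≈ 2.1570.
Efficiency = H/L = 2.0936/2.1570 = 97.1%.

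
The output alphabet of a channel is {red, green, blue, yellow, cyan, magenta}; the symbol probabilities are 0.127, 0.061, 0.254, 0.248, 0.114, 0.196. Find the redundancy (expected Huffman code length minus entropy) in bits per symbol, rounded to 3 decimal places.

0.034 bits

Entropy H = −Σ p log₂ p ≈ 2.4432 bits.
Huffman merges: 61/1000+57/500→7/40; 127/1000+7/40→151/500; 49/250+31/125→111/250; 127/500+151/500→139/250; 111/250+139/250→1. L = 2477/1000 ≈ 2.4770.
L − H = 2.4770 − 2.4432 = 0.034 bits.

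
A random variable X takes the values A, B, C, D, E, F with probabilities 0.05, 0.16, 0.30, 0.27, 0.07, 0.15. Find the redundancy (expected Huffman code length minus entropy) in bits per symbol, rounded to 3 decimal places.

Entropy H = −Σ p log₂ p ≈ 2.3493 bits.
Huffman merges: 1/20+7/100→3/25; 3/25+3/20→27/100; 4/25+27/100→43/100; 27/100+3/10→57/100; 43/100+57/100→1. L = 239/100 ≈ 2.3900.
L − H = 2.3900 − 2.3493 = 0.041 bits.

0.041 bits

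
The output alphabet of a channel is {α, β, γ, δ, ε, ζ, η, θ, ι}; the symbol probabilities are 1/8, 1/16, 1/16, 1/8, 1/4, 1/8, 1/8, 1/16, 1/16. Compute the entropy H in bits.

Each probability is a power of 1/2, so log₂(1/p) is an integer.
H = Σ p·log₂(1/p) = 1/8·3 + 1/16·4 + 1/16·4 + 1/8·3 + 1/4·2 + 1/8·3 + 1/8·3 + 1/16·4 + 1/16·4 = 3 bits.

3 bits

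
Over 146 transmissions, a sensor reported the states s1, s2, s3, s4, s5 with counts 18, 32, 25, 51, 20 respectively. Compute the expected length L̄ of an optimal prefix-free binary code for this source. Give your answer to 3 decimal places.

Probabilities are the counts divided by 146.
Repeatedly combine the two least-probable nodes; the expected code length is the sum of the merged weights.
merge 9/73 + 10/73 → 19/73
merge 25/146 + 16/73 → 57/146
merge 19/73 + 51/146 → 89/146
merge 57/146 + 89/146 → 1
L = 19/73 + 57/146 + 89/146 + 1 = 165/73 ≈ 2.260 bits/symbol.

2.260 bits/symbol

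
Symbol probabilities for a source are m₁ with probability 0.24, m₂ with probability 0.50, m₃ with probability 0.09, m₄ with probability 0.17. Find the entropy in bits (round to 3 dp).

H = −Σ pᵢ log₂ pᵢ.
−0.24·log₂(0.24) = 0.4941
−0.50·log₂(0.50) = 0.5000
−0.09·log₂(0.09) = 0.3127
−0.17·log₂(0.17) = 0.4346
Sum ≈ 1.7414 → 1.741 bits.

1.741 bits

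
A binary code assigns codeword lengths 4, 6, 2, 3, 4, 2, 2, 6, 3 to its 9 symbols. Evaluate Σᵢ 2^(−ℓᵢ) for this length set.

1.15625

With common denominator 2^6 = 64: Σ 2^(−ℓᵢ) = 4/64 + 1/64 + 16/64 + 8/64 + 4/64 + 16/64 + 16/64 + 1/64 + 8/64 = 74/64 = 1.15625.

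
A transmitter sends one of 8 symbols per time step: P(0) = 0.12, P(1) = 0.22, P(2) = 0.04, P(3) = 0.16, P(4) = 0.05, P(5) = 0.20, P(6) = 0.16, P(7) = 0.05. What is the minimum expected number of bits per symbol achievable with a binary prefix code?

Repeatedly combine the two least-probable nodes; the expected code length is the sum of the merged weights.
merge 1/25 + 1/20 → 9/100
merge 1/20 + 9/100 → 7/50
merge 3/25 + 7/50 → 13/50
merge 4/25 + 4/25 → 8/25
merge 1/5 + 11/50 → 21/50
merge 13/50 + 8/25 → 29/50
merge 21/50 + 29/50 → 1
L = 9/100 + 7/50 + 13/50 + 8/25 + 21/50 + 29/50 + 1 = 281/100 = 2.81 bits/symbol.

2.81 bits/symbol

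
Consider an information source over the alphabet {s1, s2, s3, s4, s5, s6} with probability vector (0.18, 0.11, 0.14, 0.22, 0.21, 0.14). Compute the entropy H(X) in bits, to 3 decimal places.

2.543 bits

H = −Σ pᵢ log₂ pᵢ.
−0.18·log₂(0.18) = 0.4453
−0.11·log₂(0.11) = 0.3503
−0.14·log₂(0.14) = 0.3971
−0.22·log₂(0.22) = 0.4806
−0.21·log₂(0.21) = 0.4728
−0.14·log₂(0.14) = 0.3971
Sum ≈ 2.5432 → 2.543 bits.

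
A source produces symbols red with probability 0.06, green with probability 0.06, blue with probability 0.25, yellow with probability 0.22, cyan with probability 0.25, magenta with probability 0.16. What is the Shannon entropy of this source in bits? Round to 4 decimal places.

H = −Σ pᵢ log₂ pᵢ.
−0.06·log₂(0.06) = 0.2435
−0.06·log₂(0.06) = 0.2435
−0.25·log₂(0.25) = 0.5000
−0.22·log₂(0.22) = 0.4806
−0.25·log₂(0.25) = 0.5000
−0.16·log₂(0.16) = 0.4230
Sum ≈ 2.3907 → 2.3907 bits.

2.3907 bits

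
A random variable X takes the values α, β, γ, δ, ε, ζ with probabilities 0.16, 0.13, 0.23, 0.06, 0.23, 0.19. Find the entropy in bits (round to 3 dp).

H = −Σ pᵢ log₂ pᵢ.
−0.16·log₂(0.16) = 0.4230
−0.13·log₂(0.13) = 0.3826
−0.23·log₂(0.23) = 0.4877
−0.06·log₂(0.06) = 0.2435
−0.23·log₂(0.23) = 0.4877
−0.19·log₂(0.19) = 0.4552
Sum ≈ 2.4798 → 2.480 bits.

2.480 bits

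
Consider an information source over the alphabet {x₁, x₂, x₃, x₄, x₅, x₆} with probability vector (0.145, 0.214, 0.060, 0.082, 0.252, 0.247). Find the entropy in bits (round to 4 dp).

H = −Σ pᵢ log₂ pᵢ.
−0.145·log₂(0.145) = 0.4040
−0.214·log₂(0.214) = 0.4760
−0.060·log₂(0.060) = 0.2435
−0.082·log₂(0.082) = 0.2959
−0.252·log₂(0.252) = 0.5011
−0.247·log₂(0.247) = 0.4983
Sum ≈ 2.4188 → 2.4188 bits.

2.4188 bits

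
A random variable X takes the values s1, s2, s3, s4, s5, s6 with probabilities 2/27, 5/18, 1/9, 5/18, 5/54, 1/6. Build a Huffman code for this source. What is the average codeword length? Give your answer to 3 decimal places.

2.444 bits/symbol

Repeatedly combine the two least-probable nodes; the expected code length is the sum of the merged weights.
merge 2/27 + 5/54 → 1/6
merge 1/9 + 1/6 → 5/18
merge 1/6 + 5/18 → 4/9
merge 5/18 + 5/18 → 5/9
merge 4/9 + 5/9 → 1
L = 1/6 + 5/18 + 4/9 + 5/9 + 1 = 22/9 ≈ 2.444 bits/symbol.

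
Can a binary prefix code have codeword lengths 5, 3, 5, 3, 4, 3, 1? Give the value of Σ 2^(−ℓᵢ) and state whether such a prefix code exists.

1; yes

With common denominator 2^5 = 32: Σ 2^(−ℓᵢ) = 1/32 + 4/32 + 1/32 + 4/32 + 2/32 + 4/32 + 16/32 = 32/32 = 1.
Kraft's inequality requires Σ ≤ 1; here Σ = 1 ≤ 1, so such a prefix code exists.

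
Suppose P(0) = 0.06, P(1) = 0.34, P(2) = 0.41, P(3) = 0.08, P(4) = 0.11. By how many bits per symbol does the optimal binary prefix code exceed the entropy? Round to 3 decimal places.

0.038 bits

Entropy H = −Σ p log₂ p ≈ 1.9419 bits.
Huffman merges: 3/50+2/25→7/50; 11/100+7/50→1/4; 1/4+17/50→59/100; 41/100+59/100→1. L = 99/50 ≈ 1.9800.
L − H = 1.9800 − 1.9419 = 0.038 bits.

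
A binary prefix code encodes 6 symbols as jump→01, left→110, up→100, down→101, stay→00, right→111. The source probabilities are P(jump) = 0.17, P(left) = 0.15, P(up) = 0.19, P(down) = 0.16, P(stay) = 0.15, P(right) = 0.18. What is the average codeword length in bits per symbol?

2.68 bits/symbol

L̄ = Σ pᵢ·ℓᵢ = 0.17·2 + 0.15·3 + 0.19·3 + 0.16·3 + 0.15·2 + 0.18·3 = 2.68 bits/symbol.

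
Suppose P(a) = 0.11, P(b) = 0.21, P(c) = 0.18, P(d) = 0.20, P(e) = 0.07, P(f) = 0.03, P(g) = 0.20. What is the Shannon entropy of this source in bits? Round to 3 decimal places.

H = −Σ pᵢ log₂ pᵢ.
−0.11·log₂(0.11) = 0.3503
−0.21·log₂(0.21) = 0.4728
−0.18·log₂(0.18) = 0.4453
−0.20·log₂(0.20) = 0.4644
−0.07·log₂(0.07) = 0.2686
−0.03·log₂(0.03) = 0.1518
−0.20·log₂(0.20) = 0.4644
Sum ≈ 2.6175 → 2.618 bits.

2.618 bits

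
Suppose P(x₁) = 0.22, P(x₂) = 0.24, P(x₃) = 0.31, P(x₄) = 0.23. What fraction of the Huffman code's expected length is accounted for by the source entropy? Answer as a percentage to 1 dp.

99.3%

Entropy H = −Σ p log₂ p ≈ 1.9862 bits.
Huffman merges: 11/50+23/100→9/20; 6/25+31/100→11/20; 9/20+11/20→1. L = 2 ≈ 2.0000.
Efficiency = H/L = 1.9862/2.0000 = 99.3%.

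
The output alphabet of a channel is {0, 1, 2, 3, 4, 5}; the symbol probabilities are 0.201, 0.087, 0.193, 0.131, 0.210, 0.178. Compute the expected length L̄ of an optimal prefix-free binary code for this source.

Repeatedly combine the two least-probable nodes; the expected code length is the sum of the merged weights.
merge 87/1000 + 131/1000 → 109/500
merge 89/500 + 193/1000 → 371/1000
merge 201/1000 + 21/100 → 411/1000
merge 109/500 + 371/1000 → 589/1000
merge 411/1000 + 589/1000 → 1
L = 109/500 + 371/1000 + 411/1000 + 589/1000 + 1 = 2589/1000 = 2.589 bits/symbol.

2.589 bits/symbol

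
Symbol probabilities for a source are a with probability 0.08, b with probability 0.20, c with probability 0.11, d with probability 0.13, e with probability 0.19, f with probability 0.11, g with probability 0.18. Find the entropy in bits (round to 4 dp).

H = −Σ pᵢ log₂ pᵢ.
−0.08·log₂(0.08) = 0.2915
−0.20·log₂(0.20) = 0.4644
−0.11·log₂(0.11) = 0.3503
−0.13·log₂(0.13) = 0.3826
−0.19·log₂(0.19) = 0.4552
−0.11·log₂(0.11) = 0.3503
−0.18·log₂(0.18) = 0.4453
Sum ≈ 2.7396 → 2.7396 bits.

2.7396 bits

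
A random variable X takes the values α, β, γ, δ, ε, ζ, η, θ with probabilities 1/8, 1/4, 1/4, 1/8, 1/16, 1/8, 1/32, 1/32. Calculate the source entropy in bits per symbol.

Each probability is a power of 1/2, so log₂(1/p) is an integer.
H = Σ p·log₂(1/p) = 1/8·3 + 1/4·2 + 1/4·2 + 1/8·3 + 1/16·4 + 1/8·3 + 1/32·5 + 1/32·5 = 2.6875 bits.

2.6875 bits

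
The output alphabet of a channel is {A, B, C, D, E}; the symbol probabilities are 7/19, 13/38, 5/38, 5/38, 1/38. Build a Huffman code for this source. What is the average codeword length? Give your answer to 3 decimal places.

2.079 bits/symbol

Repeatedly combine the two least-probable nodes; the expected code length is the sum of the merged weights.
merge 1/38 + 5/38 → 3/19
merge 5/38 + 3/19 → 11/38
merge 11/38 + 13/38 → 12/19
merge 7/19 + 12/19 → 1
L = 3/19 + 11/38 + 12/19 + 1 = 79/38 ≈ 2.079 bits/symbol.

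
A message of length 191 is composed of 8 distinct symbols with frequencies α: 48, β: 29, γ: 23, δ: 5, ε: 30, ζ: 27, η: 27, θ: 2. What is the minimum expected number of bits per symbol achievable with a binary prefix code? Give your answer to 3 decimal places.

2.785 bits/symbol

Probabilities are the counts divided by 191.
Repeatedly combine the two least-probable nodes; the expected code length is the sum of the merged weights.
merge 2/191 + 5/191 → 7/191
merge 7/191 + 23/191 → 30/191
merge 27/191 + 27/191 → 54/191
merge 29/191 + 30/191 → 59/191
merge 30/191 + 48/191 → 78/191
merge 54/191 + 59/191 → 113/191
merge 78/191 + 113/191 → 1
L = 7/191 + 30/191 + 54/191 + 59/191 + 78/191 + 113/191 + 1 = 532/191 ≈ 2.785 bits/symbol.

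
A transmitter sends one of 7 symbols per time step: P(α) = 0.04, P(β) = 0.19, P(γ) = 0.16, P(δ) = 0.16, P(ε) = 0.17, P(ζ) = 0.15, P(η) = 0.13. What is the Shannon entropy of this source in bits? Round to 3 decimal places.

2.715 bits

H = −Σ pᵢ log₂ pᵢ.
−0.04·log₂(0.04) = 0.1858
−0.19·log₂(0.19) = 0.4552
−0.16·log₂(0.16) = 0.4230
−0.16·log₂(0.16) = 0.4230
−0.17·log₂(0.17) = 0.4346
−0.15·log₂(0.15) = 0.4105
−0.13·log₂(0.13) = 0.3826
Sum ≈ 2.7148 → 2.715 bits.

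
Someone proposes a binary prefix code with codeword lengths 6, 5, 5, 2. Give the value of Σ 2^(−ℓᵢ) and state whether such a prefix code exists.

With common denominator 2^6 = 64: Σ 2^(−ℓᵢ) = 1/64 + 2/64 + 2/64 + 16/64 = 21/64 = 0.328125.
Kraft's inequality requires Σ ≤ 1; here Σ = 0.328125 ≤ 1, so such a prefix code exists.

0.328125; yes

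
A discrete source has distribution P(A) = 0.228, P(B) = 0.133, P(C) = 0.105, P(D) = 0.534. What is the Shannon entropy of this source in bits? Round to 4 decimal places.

H = −Σ pᵢ log₂ pᵢ.
−0.228·log₂(0.228) = 0.4863
−0.133·log₂(0.133) = 0.3871
−0.105·log₂(0.105) = 0.3414
−0.534·log₂(0.534) = 0.4833
Sum ≈ 1.6981 → 1.6981 bits.

1.6981 bits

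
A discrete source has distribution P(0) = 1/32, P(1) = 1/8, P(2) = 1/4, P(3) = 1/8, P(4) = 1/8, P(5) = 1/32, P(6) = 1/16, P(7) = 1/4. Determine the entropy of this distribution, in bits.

2.6875 bits

Each probability is a power of 1/2, so log₂(1/p) is an integer.
H = Σ p·log₂(1/p) = 1/32·5 + 1/8·3 + 1/4·2 + 1/8·3 + 1/8·3 + 1/32·5 + 1/16·4 + 1/4·2 = 2.6875 bits.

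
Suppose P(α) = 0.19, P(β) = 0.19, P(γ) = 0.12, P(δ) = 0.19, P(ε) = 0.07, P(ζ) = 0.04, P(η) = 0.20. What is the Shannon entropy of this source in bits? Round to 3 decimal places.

H = −Σ pᵢ log₂ pᵢ.
−0.19·log₂(0.19) = 0.4552
−0.19·log₂(0.19) = 0.4552
−0.12·log₂(0.12) = 0.3671
−0.19·log₂(0.19) = 0.4552
−0.07·log₂(0.07) = 0.2686
−0.04·log₂(0.04) = 0.1858
−0.20·log₂(0.20) = 0.4644
Sum ≈ 2.6514 → 2.651 bits.

2.651 bits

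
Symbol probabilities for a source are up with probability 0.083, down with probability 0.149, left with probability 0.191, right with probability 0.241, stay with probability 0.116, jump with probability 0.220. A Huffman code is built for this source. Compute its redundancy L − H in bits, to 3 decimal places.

Entropy H = −Σ p log₂ p ≈ 2.4993 bits.
Huffman merges: 83/1000+29/250→199/1000; 149/1000+191/1000→17/50; 199/1000+11/50→419/1000; 241/1000+17/50→581/1000; 419/1000+581/1000→1. L = 2539/1000 ≈ 2.5390.
L − H = 2.5390 − 2.4993 = 0.040 bits.

0.040 bits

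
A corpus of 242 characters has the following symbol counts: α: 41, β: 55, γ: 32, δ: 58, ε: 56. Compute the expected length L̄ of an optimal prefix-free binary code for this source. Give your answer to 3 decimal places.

Probabilities are the counts divided by 242.
Repeatedly combine the two least-probable nodes; the expected code length is the sum of the merged weights.
merge 16/121 + 41/242 → 73/242
merge 5/22 + 28/121 → 111/242
merge 29/121 + 73/242 → 131/242
merge 111/242 + 131/242 → 1
L = 73/242 + 111/242 + 131/242 + 1 = 557/242 ≈ 2.302 bits/symbol.

2.302 bits/symbol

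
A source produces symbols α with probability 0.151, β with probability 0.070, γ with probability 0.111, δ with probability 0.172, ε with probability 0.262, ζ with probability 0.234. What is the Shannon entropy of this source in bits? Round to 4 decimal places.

2.4658 bits

H = −Σ pᵢ log₂ pᵢ.
−0.151·log₂(0.151) = 0.4118
−0.070·log₂(0.070) = 0.2686
−0.111·log₂(0.111) = 0.3520
−0.172·log₂(0.172) = 0.4368
−0.262·log₂(0.262) = 0.5063
−0.234·log₂(0.234) = 0.4903
Sum ≈ 2.4658 → 2.4658 bits.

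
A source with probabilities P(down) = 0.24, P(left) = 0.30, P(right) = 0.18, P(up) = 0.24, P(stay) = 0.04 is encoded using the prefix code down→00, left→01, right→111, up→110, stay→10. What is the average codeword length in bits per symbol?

2.42 bits/symbol

L̄ = Σ pᵢ·ℓᵢ = 0.24·2 + 0.30·2 + 0.18·3 + 0.24·3 + 0.04·2 = 2.42 bits/symbol.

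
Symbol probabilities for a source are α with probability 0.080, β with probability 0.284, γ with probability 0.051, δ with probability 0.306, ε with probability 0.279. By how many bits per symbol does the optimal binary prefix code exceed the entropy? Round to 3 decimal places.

0.068 bits

Entropy H = −Σ p log₂ p ≈ 2.0628 bits.
Huffman merges: 51/1000+2/25→131/1000; 131/1000+279/1000→41/100; 71/250+153/500→59/100; 41/100+59/100→1. L = 2131/1000 ≈ 2.1310.
L − H = 2.1310 − 2.0628 = 0.068 bits.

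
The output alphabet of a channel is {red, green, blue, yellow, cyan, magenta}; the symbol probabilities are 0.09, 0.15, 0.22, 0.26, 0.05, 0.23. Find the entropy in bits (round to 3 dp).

H = −Σ pᵢ log₂ pᵢ.
−0.09·log₂(0.09) = 0.3127
−0.15·log₂(0.15) = 0.4105
−0.22·log₂(0.22) = 0.4806
−0.26·log₂(0.26) = 0.5053
−0.05·log₂(0.05) = 0.2161
−0.23·log₂(0.23) = 0.4877
Sum ≈ 2.4128 → 2.413 bits.

2.413 bits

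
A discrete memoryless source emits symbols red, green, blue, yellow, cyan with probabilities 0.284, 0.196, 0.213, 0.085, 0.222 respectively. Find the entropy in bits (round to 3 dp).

2.236 bits

H = −Σ pᵢ log₂ pᵢ.
−0.284·log₂(0.284) = 0.5158
−0.196·log₂(0.196) = 0.4608
−0.213·log₂(0.213) = 0.4752
−0.085·log₂(0.085) = 0.3023
−0.222·log₂(0.222) = 0.4820
Sum ≈ 2.2361 → 2.236 bits.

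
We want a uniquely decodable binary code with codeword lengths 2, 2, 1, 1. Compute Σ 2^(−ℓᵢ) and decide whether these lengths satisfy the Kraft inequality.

With common denominator 2^2 = 4: Σ 2^(−ℓᵢ) = 1/4 + 1/4 + 2/4 + 2/4 = 6/4 = 1.5.
Kraft's inequality requires Σ ≤ 1; here Σ = 1.5 > 1, so no such prefix code exists.

1.5; no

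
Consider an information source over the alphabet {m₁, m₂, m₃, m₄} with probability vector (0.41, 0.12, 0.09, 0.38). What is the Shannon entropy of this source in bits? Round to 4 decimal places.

H = −Σ pᵢ log₂ pᵢ.
−0.41·log₂(0.41) = 0.5274
−0.12·log₂(0.12) = 0.3671
−0.09·log₂(0.09) = 0.3127
−0.38·log₂(0.38) = 0.5305
Sum ≈ 1.7376 → 1.7376 bits.

1.7376 bits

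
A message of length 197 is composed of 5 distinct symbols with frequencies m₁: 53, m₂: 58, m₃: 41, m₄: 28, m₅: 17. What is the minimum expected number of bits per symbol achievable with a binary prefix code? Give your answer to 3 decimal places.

Probabilities are the counts divided by 197.
Repeatedly combine the two least-probable nodes; the expected code length is the sum of the merged weights.
merge 17/197 + 28/197 → 45/197
merge 41/197 + 45/197 → 86/197
merge 53/197 + 58/197 → 111/197
merge 86/197 + 111/197 → 1
L = 45/197 + 86/197 + 111/197 + 1 = 439/197 ≈ 2.228 bits/symbol.

2.228 bits/symbol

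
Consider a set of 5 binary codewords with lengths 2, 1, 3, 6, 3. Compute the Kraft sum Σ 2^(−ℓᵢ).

With common denominator 2^6 = 64: Σ 2^(−ℓᵢ) = 16/64 + 32/64 + 8/64 + 1/64 + 8/64 = 65/64 = 1.015625.

1.015625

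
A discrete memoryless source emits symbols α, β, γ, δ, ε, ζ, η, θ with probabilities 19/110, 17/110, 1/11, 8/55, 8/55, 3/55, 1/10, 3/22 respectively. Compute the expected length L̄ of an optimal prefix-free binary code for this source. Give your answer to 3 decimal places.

2.973 bits/symbol

Repeatedly combine the two least-probable nodes; the expected code length is the sum of the merged weights.
merge 3/55 + 1/11 → 8/55
merge 1/10 + 3/22 → 13/55
merge 8/55 + 8/55 → 16/55
merge 8/55 + 17/110 → 3/10
merge 19/110 + 13/55 → 9/22
merge 16/55 + 3/10 → 13/22
merge 9/22 + 13/22 → 1
L = 8/55 + 13/55 + 16/55 + 3/10 + 9/22 + 13/22 + 1 = 327/110 ≈ 2.973 bits/symbol.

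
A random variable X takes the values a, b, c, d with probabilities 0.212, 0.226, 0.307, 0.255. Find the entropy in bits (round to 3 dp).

H = −Σ pᵢ log₂ pᵢ.
−0.212·log₂(0.212) = 0.4744
−0.226·log₂(0.226) = 0.4849
−0.307·log₂(0.307) = 0.5230
−0.255·log₂(0.255) = 0.5027
Sum ≈ 1.9851 → 1.985 bits.

1.985 bits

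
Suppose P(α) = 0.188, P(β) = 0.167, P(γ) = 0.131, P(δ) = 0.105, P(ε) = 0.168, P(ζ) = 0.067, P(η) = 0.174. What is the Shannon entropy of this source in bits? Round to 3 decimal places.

H = −Σ pᵢ log₂ pᵢ.
−0.188·log₂(0.188) = 0.4533
−0.167·log₂(0.167) = 0.4312
−0.131·log₂(0.131) = 0.3841
−0.105·log₂(0.105) = 0.3414
−0.168·log₂(0.168) = 0.4323
−0.067·log₂(0.067) = 0.2613
−0.174·log₂(0.174) = 0.4390
Sum ≈ 2.7427 → 2.743 bits.

2.743 bits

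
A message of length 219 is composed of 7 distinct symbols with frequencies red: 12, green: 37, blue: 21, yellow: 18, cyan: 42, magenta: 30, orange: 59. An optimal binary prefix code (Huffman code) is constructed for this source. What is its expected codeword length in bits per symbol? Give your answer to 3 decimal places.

2.676 bits/symbol

Probabilities are the counts divided by 219.
Repeatedly combine the two least-probable nodes; the expected code length is the sum of the merged weights.
merge 4/73 + 6/73 → 10/73
merge 7/73 + 10/73 → 17/73
merge 10/73 + 37/219 → 67/219
merge 14/73 + 17/73 → 31/73
merge 59/219 + 67/219 → 42/73
merge 31/73 + 42/73 → 1
L = 10/73 + 17/73 + 67/219 + 31/73 + 42/73 + 1 = 586/219 ≈ 2.676 bits/symbol.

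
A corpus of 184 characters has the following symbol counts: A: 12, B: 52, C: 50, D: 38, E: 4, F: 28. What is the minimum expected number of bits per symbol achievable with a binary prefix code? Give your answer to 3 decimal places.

Probabilities are the counts divided by 184.
Repeatedly combine the two least-probable nodes; the expected code length is the sum of the merged weights.
merge 1/46 + 3/46 → 2/23
merge 2/23 + 7/46 → 11/46
merge 19/92 + 11/46 → 41/92
merge 25/92 + 13/46 → 51/92
merge 41/92 + 51/92 → 1
L = 2/23 + 11/46 + 41/92 + 51/92 + 1 = 107/46 ≈ 2.326 bits/symbol.

2.326 bits/symbol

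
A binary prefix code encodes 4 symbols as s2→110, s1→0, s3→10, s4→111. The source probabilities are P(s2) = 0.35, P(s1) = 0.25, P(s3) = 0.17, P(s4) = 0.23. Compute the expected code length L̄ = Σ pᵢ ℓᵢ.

2.33 bits/symbol

L̄ = Σ pᵢ·ℓᵢ = 0.35·3 + 0.25·1 + 0.17·2 + 0.23·3 = 2.33 bits/symbol.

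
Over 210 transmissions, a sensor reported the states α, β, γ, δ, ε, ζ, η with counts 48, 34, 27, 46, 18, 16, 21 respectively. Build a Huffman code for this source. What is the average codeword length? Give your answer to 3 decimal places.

2.714 bits/symbol

Probabilities are the counts divided by 210.
Repeatedly combine the two least-probable nodes; the expected code length is the sum of the merged weights.
merge 8/105 + 3/35 → 17/105
merge 1/10 + 9/70 → 8/35
merge 17/105 + 17/105 → 34/105
merge 23/105 + 8/35 → 47/105
merge 8/35 + 34/105 → 58/105
merge 47/105 + 58/105 → 1
L = 17/105 + 8/35 + 34/105 + 47/105 + 58/105 + 1 = 19/7 ≈ 2.714 bits/symbol.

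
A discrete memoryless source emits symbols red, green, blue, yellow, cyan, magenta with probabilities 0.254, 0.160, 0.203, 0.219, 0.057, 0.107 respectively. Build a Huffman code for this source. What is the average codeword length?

2.488 bits/symbol

Repeatedly combine the two least-probable nodes; the expected code length is the sum of the merged weights.
merge 57/1000 + 107/1000 → 41/250
merge 4/25 + 41/250 → 81/250
merge 203/1000 + 219/1000 → 211/500
merge 127/500 + 81/250 → 289/500
merge 211/500 + 289/500 → 1
L = 41/250 + 81/250 + 211/500 + 289/500 + 1 = 311/125 = 2.488 bits/symbol.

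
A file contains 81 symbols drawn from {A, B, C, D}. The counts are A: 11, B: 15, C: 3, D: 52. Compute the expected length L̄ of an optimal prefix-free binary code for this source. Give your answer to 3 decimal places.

1.531 bits/symbol

Probabilities are the counts divided by 81.
Repeatedly combine the two least-probable nodes; the expected code length is the sum of the merged weights.
merge 1/27 + 11/81 → 14/81
merge 14/81 + 5/27 → 29/81
merge 29/81 + 52/81 → 1
L = 14/81 + 29/81 + 1 = 124/81 ≈ 1.531 bits/symbol.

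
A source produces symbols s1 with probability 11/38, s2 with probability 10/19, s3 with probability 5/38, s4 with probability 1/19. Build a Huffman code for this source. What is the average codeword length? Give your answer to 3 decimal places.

1.658 bits/symbol

Repeatedly combine the two least-probable nodes; the expected code length is the sum of the merged weights.
merge 1/19 + 5/38 → 7/38
merge 7/38 + 11/38 → 9/19
merge 9/19 + 10/19 → 1
L = 7/38 + 9/19 + 1 = 63/38 ≈ 1.658 bits/symbol.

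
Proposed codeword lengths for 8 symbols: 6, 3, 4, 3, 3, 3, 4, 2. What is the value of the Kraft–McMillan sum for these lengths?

0.890625

With common denominator 2^6 = 64: Σ 2^(−ℓᵢ) = 1/64 + 8/64 + 4/64 + 8/64 + 8/64 + 8/64 + 4/64 + 16/64 = 57/64 = 0.890625.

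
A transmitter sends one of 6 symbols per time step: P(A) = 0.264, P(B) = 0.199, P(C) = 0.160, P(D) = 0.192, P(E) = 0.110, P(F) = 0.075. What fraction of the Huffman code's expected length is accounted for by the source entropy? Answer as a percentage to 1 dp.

Entropy H = −Σ p log₂ p ≈ 2.4814 bits.
Huffman merges: 3/40+11/100→37/200; 4/25+37/200→69/200; 24/125+199/1000→391/1000; 33/125+69/200→609/1000; 391/1000+609/1000→1. L = 253/100 ≈ 2.5300.
Efficiency = H/L = 2.4814/2.5300 = 98.1%.

98.1%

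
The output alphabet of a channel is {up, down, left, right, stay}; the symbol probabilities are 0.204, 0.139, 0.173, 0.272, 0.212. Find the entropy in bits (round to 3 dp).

H = −Σ pᵢ log₂ pᵢ.
−0.204·log₂(0.204) = 0.4678
−0.139·log₂(0.139) = 0.3957
−0.173·log₂(0.173) = 0.4379
−0.272·log₂(0.272) = 0.5109
−0.212·log₂(0.212) = 0.4744
Sum ≈ 2.2868 → 2.287 bits.

2.287 bits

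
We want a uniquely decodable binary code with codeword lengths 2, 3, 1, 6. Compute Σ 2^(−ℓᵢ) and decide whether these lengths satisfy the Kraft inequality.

With common denominator 2^6 = 64: Σ 2^(−ℓᵢ) = 16/64 + 8/64 + 32/64 + 1/64 = 57/64 = 0.890625.
Kraft's inequality requires Σ ≤ 1; here Σ = 0.890625 ≤ 1, so such a prefix code exists.

0.890625; yes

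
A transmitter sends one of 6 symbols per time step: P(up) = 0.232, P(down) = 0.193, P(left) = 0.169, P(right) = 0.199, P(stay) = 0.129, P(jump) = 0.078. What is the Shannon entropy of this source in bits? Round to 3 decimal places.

2.512 bits

H = −Σ pᵢ log₂ pᵢ.
−0.232·log₂(0.232) = 0.4890
−0.193·log₂(0.193) = 0.4581
−0.169·log₂(0.169) = 0.4335
−0.199·log₂(0.199) = 0.4635
−0.129·log₂(0.129) = 0.3811
−0.078·log₂(0.078) = 0.2871
Sum ≈ 2.5122 → 2.512 bits.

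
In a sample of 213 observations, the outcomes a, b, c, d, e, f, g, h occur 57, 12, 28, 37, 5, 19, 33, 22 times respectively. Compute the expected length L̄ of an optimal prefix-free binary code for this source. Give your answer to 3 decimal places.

Probabilities are the counts divided by 213.
Repeatedly combine the two least-probable nodes; the expected code length is the sum of the merged weights.
merge 5/213 + 4/71 → 17/213
merge 17/213 + 19/213 → 12/71
merge 22/213 + 28/213 → 50/213
merge 11/71 + 12/71 → 23/71
merge 37/213 + 50/213 → 29/71
merge 19/71 + 23/71 → 42/71
merge 29/71 + 42/71 → 1
L = 17/213 + 12/71 + 50/213 + 23/71 + 29/71 + 42/71 + 1 = 598/213 ≈ 2.808 bits/symbol.

2.808 bits/symbol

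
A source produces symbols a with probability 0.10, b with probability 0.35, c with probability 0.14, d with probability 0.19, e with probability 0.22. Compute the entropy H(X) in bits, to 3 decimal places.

2.195 bits

H = −Σ pᵢ log₂ pᵢ.
−0.10·log₂(0.10) = 0.3322
−0.35·log₂(0.35) = 0.5301
−0.14·log₂(0.14) = 0.3971
−0.19·log₂(0.19) = 0.4552
−0.22·log₂(0.22) = 0.4806
Sum ≈ 2.1952 → 2.195 bits.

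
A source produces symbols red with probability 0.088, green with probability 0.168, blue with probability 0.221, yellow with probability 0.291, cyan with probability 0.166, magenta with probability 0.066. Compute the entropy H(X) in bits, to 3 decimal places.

2.429 bits

H = −Σ pᵢ log₂ pᵢ.
−0.088·log₂(0.088) = 0.3086
−0.168·log₂(0.168) = 0.4323
−0.221·log₂(0.221) = 0.4813
−0.291·log₂(0.291) = 0.5182
−0.166·log₂(0.166) = 0.4301
−0.066·log₂(0.066) = 0.2588
Sum ≈ 2.4293 → 2.429 bits.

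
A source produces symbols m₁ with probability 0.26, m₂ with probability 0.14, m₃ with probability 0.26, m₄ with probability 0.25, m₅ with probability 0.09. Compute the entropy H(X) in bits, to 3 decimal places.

2.220 bits

H = −Σ pᵢ log₂ pᵢ.
−0.26·log₂(0.26) = 0.5053
−0.14·log₂(0.14) = 0.3971
−0.26·log₂(0.26) = 0.5053
−0.25·log₂(0.25) = 0.5000
−0.09·log₂(0.09) = 0.3127
Sum ≈ 2.2203 → 2.220 bits.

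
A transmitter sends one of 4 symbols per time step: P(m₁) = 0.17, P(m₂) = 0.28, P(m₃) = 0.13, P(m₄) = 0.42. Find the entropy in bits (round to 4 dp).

H = −Σ pᵢ log₂ pᵢ.
−0.17·log₂(0.17) = 0.4346
−0.28·log₂(0.28) = 0.5142
−0.13·log₂(0.13) = 0.3826
−0.42·log₂(0.42) = 0.5256
Sum ≈ 1.8571 → 1.8571 bits.

1.8571 bits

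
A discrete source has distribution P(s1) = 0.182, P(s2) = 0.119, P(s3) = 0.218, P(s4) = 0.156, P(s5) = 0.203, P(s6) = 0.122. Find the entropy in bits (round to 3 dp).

2.547 bits

H = −Σ pᵢ log₂ pᵢ.
−0.182·log₂(0.182) = 0.4474
−0.119·log₂(0.119) = 0.3654
−0.218·log₂(0.218) = 0.4791
−0.156·log₂(0.156) = 0.4181
−0.203·log₂(0.203) = 0.4670
−0.122·log₂(0.122) = 0.3703
Sum ≈ 2.5473 → 2.547 bits.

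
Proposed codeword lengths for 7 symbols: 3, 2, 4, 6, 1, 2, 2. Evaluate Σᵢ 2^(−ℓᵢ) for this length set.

With common denominator 2^6 = 64: Σ 2^(−ℓᵢ) = 8/64 + 16/64 + 4/64 + 1/64 + 32/64 + 16/64 + 16/64 = 93/64 = 1.453125.

1.453125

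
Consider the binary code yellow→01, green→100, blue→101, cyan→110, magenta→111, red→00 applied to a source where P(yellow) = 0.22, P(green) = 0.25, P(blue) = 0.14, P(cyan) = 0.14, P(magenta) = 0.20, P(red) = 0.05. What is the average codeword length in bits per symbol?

2.73 bits/symbol

L̄ = Σ pᵢ·ℓᵢ = 0.22·2 + 0.25·3 + 0.14·3 + 0.14·3 + 0.20·3 + 0.05·2 = 2.73 bits/symbol.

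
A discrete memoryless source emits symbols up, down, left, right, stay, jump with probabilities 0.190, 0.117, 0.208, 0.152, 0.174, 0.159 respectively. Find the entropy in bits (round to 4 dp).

2.5625 bits

H = −Σ pᵢ log₂ pᵢ.
−0.190·log₂(0.190) = 0.4552
−0.117·log₂(0.117) = 0.3622
−0.208·log₂(0.208) = 0.4712
−0.152·log₂(0.152) = 0.4131
−0.174·log₂(0.174) = 0.4390
−0.159·log₂(0.159) = 0.4218
Sum ≈ 2.5625 → 2.5625 bits.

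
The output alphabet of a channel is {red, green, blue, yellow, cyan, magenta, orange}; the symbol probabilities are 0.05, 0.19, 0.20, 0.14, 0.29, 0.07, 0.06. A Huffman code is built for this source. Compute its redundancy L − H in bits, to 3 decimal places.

0.047 bits

Entropy H = −Σ p log₂ p ≈ 2.5628 bits.
Huffman merges: 1/20+3/50→11/100; 7/100+11/100→9/50; 7/50+9/50→8/25; 19/100+1/5→39/100; 29/100+8/25→61/100; 39/100+61/100→1. L = 261/100 ≈ 2.6100.
L − H = 2.6100 − 2.5628 = 0.047 bits.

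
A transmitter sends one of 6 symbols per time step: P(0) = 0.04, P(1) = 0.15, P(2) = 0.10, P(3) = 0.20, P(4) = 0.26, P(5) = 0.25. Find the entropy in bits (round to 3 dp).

H = −Σ pᵢ log₂ pᵢ.
−0.04·log₂(0.04) = 0.1858
−0.15·log₂(0.15) = 0.4105
−0.10·log₂(0.10) = 0.3322
−0.20·log₂(0.20) = 0.4644
−0.26·log₂(0.26) = 0.5053
−0.25·log₂(0.25) = 0.5000
Sum ≈ 2.3982 → 2.398 bits.

2.398 bits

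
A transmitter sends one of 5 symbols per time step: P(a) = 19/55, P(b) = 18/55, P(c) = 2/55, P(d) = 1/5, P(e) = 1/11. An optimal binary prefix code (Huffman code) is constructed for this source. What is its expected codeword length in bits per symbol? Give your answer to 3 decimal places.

Repeatedly combine the two least-probable nodes; the expected code length is the sum of the merged weights.
merge 2/55 + 1/11 → 7/55
merge 7/55 + 1/5 → 18/55
merge 18/55 + 18/55 → 36/55
merge 19/55 + 36/55 → 1
L = 7/55 + 18/55 + 36/55 + 1 = 116/55 ≈ 2.109 bits/symbol.

2.109 bits/symbol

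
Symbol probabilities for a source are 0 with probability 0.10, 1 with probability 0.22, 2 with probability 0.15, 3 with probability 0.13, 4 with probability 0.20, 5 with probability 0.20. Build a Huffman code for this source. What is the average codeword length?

Repeatedly combine the two least-probable nodes; the expected code length is the sum of the merged weights.
merge 1/10 + 13/100 → 23/100
merge 3/20 + 1/5 → 7/20
merge 1/5 + 11/50 → 21/50
merge 23/100 + 7/20 → 29/50
merge 21/50 + 29/50 → 1
L = 23/100 + 7/20 + 21/50 + 29/50 + 1 = 129/50 = 2.58 bits/symbol.

2.58 bits/symbol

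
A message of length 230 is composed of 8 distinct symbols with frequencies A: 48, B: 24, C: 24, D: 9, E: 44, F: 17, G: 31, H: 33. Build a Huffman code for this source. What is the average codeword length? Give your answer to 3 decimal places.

Probabilities are the counts divided by 230.
Repeatedly combine the two least-probable nodes; the expected code length is the sum of the merged weights.
merge 9/230 + 17/230 → 13/115
merge 12/115 + 12/115 → 24/115
merge 13/115 + 31/230 → 57/230
merge 33/230 + 22/115 → 77/230
merge 24/115 + 24/115 → 48/115
merge 57/230 + 77/230 → 67/115
merge 48/115 + 67/115 → 1
L = 13/115 + 24/115 + 57/230 + 77/230 + 48/115 + 67/115 + 1 = 334/115 ≈ 2.904 bits/symbol.

2.904 bits/symbol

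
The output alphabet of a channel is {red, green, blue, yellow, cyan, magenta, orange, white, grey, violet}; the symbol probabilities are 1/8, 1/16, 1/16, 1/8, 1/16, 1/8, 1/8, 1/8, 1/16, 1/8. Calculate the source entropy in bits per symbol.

3.25 bits

Each probability is a power of 1/2, so log₂(1/p) is an integer.
H = Σ p·log₂(1/p) = 1/8·3 + 1/16·4 + 1/16·4 + 1/8·3 + 1/16·4 + 1/8·3 + 1/8·3 + 1/8·3 + 1/16·4 + 1/8·3 = 3.25 bits.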